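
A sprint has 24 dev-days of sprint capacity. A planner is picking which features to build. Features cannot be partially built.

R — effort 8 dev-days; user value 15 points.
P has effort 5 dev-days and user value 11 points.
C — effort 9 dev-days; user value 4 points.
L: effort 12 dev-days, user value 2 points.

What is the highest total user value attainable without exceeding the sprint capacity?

Allowing fractional choices, the relaxed optimum would be about 30.3, but features are indivisible.
R + P: effort 8 + 5 = 13 ≤ 24, user value 15 + 11 = 26.
R + P + C: effort 8 + 5 + 9 = 22 ≤ 24, user value 15 + 11 + 4 = 30.
Best is R, P, and C with total user value 30.

30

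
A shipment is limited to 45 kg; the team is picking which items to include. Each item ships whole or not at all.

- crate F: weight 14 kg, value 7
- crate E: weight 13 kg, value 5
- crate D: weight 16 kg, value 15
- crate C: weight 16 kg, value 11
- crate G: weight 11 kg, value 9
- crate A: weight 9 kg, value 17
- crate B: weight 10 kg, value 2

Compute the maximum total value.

43

This is an integer program with binary decision variables.
Allowing fractional choices, the relaxed optimum would be about 47.2, but items are indivisible.
crate D + crate C + crate A: weight 16 + 16 + 9 = 41 ≤ 45, value 15 + 11 + 17 = 43.
crate D + crate G + crate A: weight 16 + 11 + 9 = 36 ≤ 45, value 15 + 9 + 17 = 41.
crate F + crate D + crate A: weight 14 + 16 + 9 = 39 ≤ 45, value 7 + 15 + 17 = 39.
Best is crate D, crate C, and crate A with total value 43.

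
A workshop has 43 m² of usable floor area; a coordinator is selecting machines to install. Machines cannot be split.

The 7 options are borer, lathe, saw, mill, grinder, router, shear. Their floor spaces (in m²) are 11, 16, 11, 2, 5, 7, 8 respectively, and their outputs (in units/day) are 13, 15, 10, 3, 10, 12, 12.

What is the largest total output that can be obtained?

57

This is a 0-1 knapsack instance.
borer + lathe + mill + grinder + shear: floor space 11 + 16 + 2 + 5 + 8 = 42 ≤ 43, output 13 + 15 + 3 + 10 + 12 = 53.
borer + lathe + mill + grinder + router: floor space 11 + 16 + 2 + 5 + 7 = 41 ≤ 43, output 13 + 15 + 3 + 10 + 12 = 53.
borer + saw + grinder + router + shear: floor space 11 + 11 + 5 + 7 + 8 = 42 ≤ 43, output 13 + 10 + 10 + 12 + 12 = 57.
Best is borer, saw, grinder, router, and shear with total output 57.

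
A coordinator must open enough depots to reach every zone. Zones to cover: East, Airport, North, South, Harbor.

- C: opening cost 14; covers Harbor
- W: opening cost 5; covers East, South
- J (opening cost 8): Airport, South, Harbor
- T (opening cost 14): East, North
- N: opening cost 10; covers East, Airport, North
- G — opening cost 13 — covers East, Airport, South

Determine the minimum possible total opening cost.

The greedy cost-per-new-zone heuristic would pick W, J, and N for 23, but a cheaper cover exists.
Choose J and N: together they cover East, Airport, North, South, Harbor — every zone.
Total opening cost: 8 + 10 = 18.
No cover costs less than 18.

18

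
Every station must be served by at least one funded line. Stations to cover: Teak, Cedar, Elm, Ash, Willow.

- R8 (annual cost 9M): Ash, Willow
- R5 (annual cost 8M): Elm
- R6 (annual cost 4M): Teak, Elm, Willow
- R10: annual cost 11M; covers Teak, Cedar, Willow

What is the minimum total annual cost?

Choose R8, R6, and R10: together they cover Teak, Cedar, Elm, Ash, Willow — every station.
Total annual cost: 9 + 4 + 11 = 24.
No cover costs less than 24.

24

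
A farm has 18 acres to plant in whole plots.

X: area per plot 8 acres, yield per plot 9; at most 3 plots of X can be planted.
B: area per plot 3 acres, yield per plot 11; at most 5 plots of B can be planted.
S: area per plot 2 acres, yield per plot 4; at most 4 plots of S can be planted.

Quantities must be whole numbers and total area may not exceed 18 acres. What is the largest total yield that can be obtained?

59

5×B and 1×S: area 17 ≤ 18, yield 5·11 + 1·4 = 59.
4×B and 3×S: area 18 ≤ 18, yield 4·11 + 3·4 = 56.
Best is 59.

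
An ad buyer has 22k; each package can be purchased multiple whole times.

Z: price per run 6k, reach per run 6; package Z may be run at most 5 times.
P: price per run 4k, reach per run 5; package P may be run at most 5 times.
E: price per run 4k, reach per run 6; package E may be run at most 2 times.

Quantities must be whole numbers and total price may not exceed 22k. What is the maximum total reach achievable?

This is a bounded integer knapsack.
E has the best ratio (6/4); taking only E gives at most 2×6 = 12 (stopped by the supply cap of 2).
Mixing does better — 1×Z, 2×P, and 2×E: price 22 ≤ 22, reach 1·6 + 2·5 + 2·6 = 28.

28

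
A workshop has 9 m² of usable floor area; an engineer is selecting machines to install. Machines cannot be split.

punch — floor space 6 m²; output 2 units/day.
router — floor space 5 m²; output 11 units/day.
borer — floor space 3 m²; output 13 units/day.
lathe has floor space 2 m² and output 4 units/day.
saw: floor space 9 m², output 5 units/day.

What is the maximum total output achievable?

Allowing fractional choices, the relaxed optimum would be about 26.0, but machines are indivisible.
router + borer: floor space 5 + 3 = 8 ≤ 9, output 11 + 13 = 24.
borer + lathe: floor space 3 + 2 = 5 ≤ 9, output 13 + 4 = 17.
router + lathe: floor space 5 + 2 = 7 ≤ 9, output 11 + 4 = 15.
Best is router and borer with total output 24.

24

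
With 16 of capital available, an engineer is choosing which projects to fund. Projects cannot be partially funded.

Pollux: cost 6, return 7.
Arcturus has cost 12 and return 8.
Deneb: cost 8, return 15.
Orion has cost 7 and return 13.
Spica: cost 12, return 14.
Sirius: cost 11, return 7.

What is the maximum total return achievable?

Allowing fractional choices, the relaxed optimum would be about 29.2, but projects are indivisible.
Pollux + Deneb: cost 6 + 8 = 14 ≤ 16, return 7 + 15 = 22.
Deneb + Orion: cost 8 + 7 = 15 ≤ 16, return 15 + 13 = 28.
Best is Deneb and Orion with total return 28.

28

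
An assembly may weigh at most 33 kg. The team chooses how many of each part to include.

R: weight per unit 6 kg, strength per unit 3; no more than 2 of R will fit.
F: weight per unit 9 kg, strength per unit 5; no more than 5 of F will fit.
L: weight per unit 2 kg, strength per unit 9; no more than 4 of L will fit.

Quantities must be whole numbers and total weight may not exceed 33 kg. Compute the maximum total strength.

Take 1×R, 2×F, and 4×L: weight 32 ≤ 33, strength 1·3 + 2·5 + 4·9 = 49.
L has the best ratio (9/2) and is taken to its limit of 4; remaining capacity is filled optimally with the others.

49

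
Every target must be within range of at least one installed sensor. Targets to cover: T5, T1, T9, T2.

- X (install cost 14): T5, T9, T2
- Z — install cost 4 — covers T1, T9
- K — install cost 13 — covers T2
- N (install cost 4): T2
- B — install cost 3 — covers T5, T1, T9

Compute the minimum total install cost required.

This is an integer covering problem.
Choose N and B: together they cover T5, T1, T9, T2 — every target.
Total install cost: 4 + 3 = 7.
No cover costs less than 7.

7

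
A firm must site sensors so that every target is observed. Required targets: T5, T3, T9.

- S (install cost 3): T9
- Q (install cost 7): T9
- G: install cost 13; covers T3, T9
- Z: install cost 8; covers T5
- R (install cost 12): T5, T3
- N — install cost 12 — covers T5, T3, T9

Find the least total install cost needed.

12

N alone covers T5, T3, T9 — every target.
Total install cost: 12.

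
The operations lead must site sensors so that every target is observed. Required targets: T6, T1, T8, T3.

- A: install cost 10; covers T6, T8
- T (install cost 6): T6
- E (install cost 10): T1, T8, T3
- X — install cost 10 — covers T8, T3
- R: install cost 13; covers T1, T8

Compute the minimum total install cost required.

16

Choose T and E: together they cover T6, T1, T8, T3 — every target.
Total install cost: 6 + 10 = 16.
No cover costs less than 16.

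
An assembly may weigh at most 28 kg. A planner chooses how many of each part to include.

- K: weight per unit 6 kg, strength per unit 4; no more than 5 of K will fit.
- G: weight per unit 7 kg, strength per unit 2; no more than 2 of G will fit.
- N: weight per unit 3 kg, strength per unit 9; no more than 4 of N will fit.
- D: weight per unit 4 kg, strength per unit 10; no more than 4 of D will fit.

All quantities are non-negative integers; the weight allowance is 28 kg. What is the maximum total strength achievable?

76

This is a bounded integer knapsack.
3×N and 4×D: weight 25 ≤ 28, strength 3·9 + 4·10 = 67.
4×N and 4×D: weight 28 ≤ 28, strength 4·9 + 4·10 = 76.
Best is 76.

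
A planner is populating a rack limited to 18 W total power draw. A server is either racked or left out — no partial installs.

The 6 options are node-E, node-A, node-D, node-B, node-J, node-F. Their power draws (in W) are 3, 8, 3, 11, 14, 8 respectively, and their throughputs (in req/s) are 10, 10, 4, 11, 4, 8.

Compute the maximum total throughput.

25

Allowing fractional choices, the relaxed optimum would be about 28.0, but servers are indivisible.
node-E + node-A + node-D: power draw 3 + 8 + 3 = 14 ≤ 18, throughput 10 + 10 + 4 = 24.
node-E + node-D + node-B: power draw 3 + 3 + 11 = 17 ≤ 18, throughput 10 + 4 + 11 = 25.
Best is node-E, node-D, and node-B with total throughput 25.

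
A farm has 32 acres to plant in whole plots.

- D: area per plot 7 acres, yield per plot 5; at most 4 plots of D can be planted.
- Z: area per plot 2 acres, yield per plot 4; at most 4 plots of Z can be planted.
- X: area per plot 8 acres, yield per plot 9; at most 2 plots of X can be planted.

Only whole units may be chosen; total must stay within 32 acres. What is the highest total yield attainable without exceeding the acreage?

39

Z has the best ratio (4/2); taking only Z gives at most 4×4 = 16 (stopped by the supply cap of 4).
Mixing does better — 1×D, 4×Z, and 2×X: area 31 ≤ 32, yield 1·5 + 4·4 + 2·9 = 39.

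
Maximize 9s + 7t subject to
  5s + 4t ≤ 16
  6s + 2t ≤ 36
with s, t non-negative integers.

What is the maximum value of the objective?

28

The continuous relaxation peaks at (3.2, 0) with value 28.80; rounding to a feasible lattice point costs some objective.
(s,t)=(0,4): 5·0+4·4=16≤16, 6·0+2·4=8≤36, objective 28.
(s,t)=(3,0): 5·3+4·0=15≤16, 6·3+2·0=18≤36, objective 27.
The best lattice point is (0,4), giving 28.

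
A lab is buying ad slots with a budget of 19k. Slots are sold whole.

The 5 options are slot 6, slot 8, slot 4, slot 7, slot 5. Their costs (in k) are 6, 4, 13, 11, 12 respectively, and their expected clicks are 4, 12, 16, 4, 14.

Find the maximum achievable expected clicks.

This is an integer program with binary decision variables.
slot 8 + slot 5: cost 4 + 12 = 16 ≤ 19, expected clicks 12 + 14 = 26.
slot 8 + slot 4: cost 4 + 13 = 17 ≤ 19, expected clicks 12 + 16 = 28.
slot 6 + slot 4: cost 6 + 13 = 19 ≤ 19, expected clicks 4 + 16 = 20.
Best is slot 8 and slot 4 with total expected clicks 28.

28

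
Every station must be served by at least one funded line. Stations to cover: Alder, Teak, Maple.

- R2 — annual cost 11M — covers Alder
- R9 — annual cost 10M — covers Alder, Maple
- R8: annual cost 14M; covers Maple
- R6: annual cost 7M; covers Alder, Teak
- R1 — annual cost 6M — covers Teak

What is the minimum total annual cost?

This is an integer covering problem.
The greedy cost-per-new-station heuristic would pick R6 and R9 for 17, but a cheaper cover exists.
Choose R9 and R1: together they cover Alder, Teak, Maple — every station.
Total annual cost: 10 + 6 = 16.
No cover costs less than 16.

16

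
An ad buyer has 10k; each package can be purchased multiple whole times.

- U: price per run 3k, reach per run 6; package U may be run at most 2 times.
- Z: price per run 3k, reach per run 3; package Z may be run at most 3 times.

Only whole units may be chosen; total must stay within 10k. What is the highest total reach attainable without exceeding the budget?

This is a bounded integer knapsack.
U has the best ratio (6/3); taking only U gives at most 2×6 = 12 (stopped by the supply cap of 2).
Mixing does better — 2×U and 1×Z: price 9 ≤ 10, reach 2·6 + 1·3 = 15.

15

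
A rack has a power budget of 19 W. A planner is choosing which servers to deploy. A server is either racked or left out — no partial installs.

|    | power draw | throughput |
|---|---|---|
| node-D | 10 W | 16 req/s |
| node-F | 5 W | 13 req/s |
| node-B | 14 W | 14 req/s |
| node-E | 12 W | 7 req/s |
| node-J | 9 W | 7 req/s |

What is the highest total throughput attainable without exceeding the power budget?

29

Allowing fractional choices, the relaxed optimum would be about 33.0, but servers are indivisible.
node-D + node-J: power draw 10 + 9 = 19 ≤ 19, throughput 16 + 7 = 23.
node-D + node-F: power draw 10 + 5 = 15 ≤ 19, throughput 16 + 13 = 29.
node-F + node-B: power draw 5 + 14 = 19 ≤ 19, throughput 13 + 14 = 27.
Best is node-D and node-F with total throughput 29.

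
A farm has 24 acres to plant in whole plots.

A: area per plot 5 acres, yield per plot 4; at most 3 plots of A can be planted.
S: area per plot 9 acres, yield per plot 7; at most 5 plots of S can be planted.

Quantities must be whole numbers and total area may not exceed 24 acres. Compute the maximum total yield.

This is a bounded integer knapsack.
Take 3×A and 1×S: area 24 ≤ 24, yield 3·4 + 1·7 = 19.
A has the best ratio (4/5) and is taken to its limit of 3; remaining capacity is filled optimally with the others.

19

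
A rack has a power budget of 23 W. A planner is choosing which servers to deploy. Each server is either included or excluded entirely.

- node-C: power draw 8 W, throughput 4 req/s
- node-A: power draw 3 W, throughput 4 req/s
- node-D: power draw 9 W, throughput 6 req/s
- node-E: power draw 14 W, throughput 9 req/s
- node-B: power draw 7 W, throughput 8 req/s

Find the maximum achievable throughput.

18

node-A + node-D + node-B: power draw 3 + 9 + 7 = 19 ≤ 23, throughput 4 + 6 + 8 = 18.
node-E + node-B: power draw 14 + 7 = 21 ≤ 23, throughput 9 + 8 = 17.
Best is node-A, node-D, and node-B with total throughput 18.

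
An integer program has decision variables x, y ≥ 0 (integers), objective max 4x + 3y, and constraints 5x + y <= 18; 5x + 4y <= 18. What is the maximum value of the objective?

14

The continuous relaxation peaks at (3.6, 0) with value 14.40; rounding to a feasible lattice point costs some objective.
(x,y)=(2,2): 5·2+1·2=12≤18, 5·2+4·2=18≤18, objective 14.
(x,y)=(1,3): 5·1+1·3=8≤18, 5·1+4·3=17≤18, objective 13.
(x,y)=(3,0): 5·3+1·0=15≤18, 5·3+4·0=15≤18, objective 12.
(x,y)=(2,1): 5·2+1·1=11≤18, 5·2+4·1=14≤18, objective 11.
The best lattice point is (2,2), giving 14.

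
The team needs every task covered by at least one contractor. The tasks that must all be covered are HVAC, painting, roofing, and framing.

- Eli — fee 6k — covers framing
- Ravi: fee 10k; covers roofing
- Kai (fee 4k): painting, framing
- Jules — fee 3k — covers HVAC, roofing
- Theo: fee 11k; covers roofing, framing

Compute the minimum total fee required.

7

Choose Kai and Jules: together they cover HVAC, painting, roofing, framing — every task.
Total fee: 4 + 3 = 7.
No cover costs less than 7.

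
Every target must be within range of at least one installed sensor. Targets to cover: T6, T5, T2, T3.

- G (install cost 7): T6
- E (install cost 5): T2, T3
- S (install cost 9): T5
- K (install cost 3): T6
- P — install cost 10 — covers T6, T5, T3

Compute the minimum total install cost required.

The greedy cost-per-new-target heuristic would pick E, K, and S for 17, but a cheaper cover exists.
Choose E and P: together they cover T6, T5, T2, T3 — every target.
Total install cost: 5 + 10 = 15.
No cover costs less than 15.

15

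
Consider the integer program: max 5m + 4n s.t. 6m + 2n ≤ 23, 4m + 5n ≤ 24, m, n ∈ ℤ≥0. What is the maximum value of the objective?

The continuous relaxation peaks at (3.05, 2.36) with value 24.68; rounding to a feasible lattice point costs some objective.
(m,n)=(3,2): 6·3+2·2=22≤23, 4·3+5·2=22≤24, objective 23.
(m,n)=(2,3): 6·2+2·3=18≤23, 4·2+5·3=23≤24, objective 22.
The best lattice point is (3,2), giving 23.

23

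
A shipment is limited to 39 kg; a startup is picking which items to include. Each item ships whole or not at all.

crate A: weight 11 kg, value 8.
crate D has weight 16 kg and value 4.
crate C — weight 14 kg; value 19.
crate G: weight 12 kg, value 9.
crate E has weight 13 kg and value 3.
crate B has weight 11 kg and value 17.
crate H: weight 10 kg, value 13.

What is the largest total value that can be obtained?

crate C + crate G + crate B: weight 14 + 12 + 11 = 37 ≤ 39, value 19 + 9 + 17 = 45.
crate C + crate B + crate H: weight 14 + 11 + 10 = 35 ≤ 39, value 19 + 17 + 13 = 49.
Best is crate C, crate B, and crate H with total value 49.

49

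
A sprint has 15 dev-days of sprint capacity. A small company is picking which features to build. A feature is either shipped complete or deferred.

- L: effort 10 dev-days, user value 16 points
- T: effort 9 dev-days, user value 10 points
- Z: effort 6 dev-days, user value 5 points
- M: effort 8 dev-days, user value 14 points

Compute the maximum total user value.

Take Z and M: effort 6 + 8 = 14 ≤ 15, user value 5 + 14 = 19.
No other feasible combination does better.

19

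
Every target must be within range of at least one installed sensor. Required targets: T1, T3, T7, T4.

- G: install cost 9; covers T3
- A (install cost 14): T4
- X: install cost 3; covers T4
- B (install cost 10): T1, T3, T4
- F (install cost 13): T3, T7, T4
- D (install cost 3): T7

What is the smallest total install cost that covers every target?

13

This is an integer covering problem.
The greedy cost-per-new-target heuristic would pick X, D, and B for 16, but a cheaper cover exists.
Choose B and D: together they cover T1, T3, T7, T4 — every target.
Total install cost: 10 + 3 = 13.
No cover costs less than 13.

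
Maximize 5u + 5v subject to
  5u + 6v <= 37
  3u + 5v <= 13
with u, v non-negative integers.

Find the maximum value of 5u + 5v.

20

The continuous relaxation peaks at (4.33, 0) with value 21.67; rounding to a feasible lattice point costs some objective.
(u,v)=(4,0): 5·4+6·0=20≤37, 3·4+5·0=12≤13, objective 20.
(u,v)=(3,0): 5·3+6·0=15≤37, 3·3+5·0=9≤13, objective 15.
No feasible integer point exceeds 20.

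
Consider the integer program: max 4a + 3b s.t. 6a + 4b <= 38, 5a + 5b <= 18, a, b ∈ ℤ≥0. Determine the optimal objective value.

(a,b)=(3,0): 6·3+4·0=18≤38, 5·3+5·0=15≤18, objective 12.
(a,b)=(2,1): 6·2+4·1=16≤38, 5·2+5·1=15≤18, objective 11.
The best lattice point is (3,0), giving 12.

12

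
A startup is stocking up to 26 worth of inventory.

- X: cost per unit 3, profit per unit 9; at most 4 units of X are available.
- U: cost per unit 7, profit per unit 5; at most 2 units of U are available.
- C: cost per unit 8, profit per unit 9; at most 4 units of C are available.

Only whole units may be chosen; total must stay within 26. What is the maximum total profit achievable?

46

4×X and 2×U: cost 26 ≤ 26, profit 4·9 + 2·5 = 46.
3×X and 2×C: cost 25 ≤ 26, profit 3·9 + 2·9 = 45.
Best is 46.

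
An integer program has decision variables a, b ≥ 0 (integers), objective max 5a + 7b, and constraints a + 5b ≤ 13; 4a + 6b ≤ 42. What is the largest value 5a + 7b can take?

50

Relaxing integrality, the LP optimum is 52.50 at (a,b) = (10.5, 0), which is not an integer point.
(a,b)=(10,0): 1·10+5·0=10≤13, 4·10+6·0=40≤42, objective 50.
(a,b)=(9,0): 1·9+5·0=9≤13, 4·9+6·0=36≤42, objective 45.
No feasible integer point exceeds 50.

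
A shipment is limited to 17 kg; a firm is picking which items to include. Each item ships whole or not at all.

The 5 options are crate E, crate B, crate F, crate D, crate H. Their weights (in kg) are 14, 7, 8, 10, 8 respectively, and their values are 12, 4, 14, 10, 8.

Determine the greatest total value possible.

22

crate B + crate F: weight 7 + 8 = 15 ≤ 17, value 4 + 14 = 18.
crate F + crate H: weight 8 + 8 = 16 ≤ 17, value 14 + 8 = 22.
crate F: weight 8 ≤ 17, value 14.
Best is crate F and crate H with total value 22.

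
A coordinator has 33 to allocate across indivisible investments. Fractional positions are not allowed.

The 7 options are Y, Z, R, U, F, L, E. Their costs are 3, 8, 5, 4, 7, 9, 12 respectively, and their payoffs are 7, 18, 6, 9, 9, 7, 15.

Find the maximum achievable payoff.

55

This is a 0-1 knapsack instance.
Y + Z + U + F + L: cost 3 + 8 + 4 + 7 + 9 = 31 ≤ 33, payoff 7 + 18 + 9 + 9 + 7 = 50.
Z + U + F + E: cost 8 + 4 + 7 + 12 = 31 ≤ 33, payoff 18 + 9 + 9 + 15 = 51.
Y + Z + R + U + E: cost 3 + 8 + 5 + 4 + 12 = 32 ≤ 33, payoff 7 + 18 + 6 + 9 + 15 = 55.
Best is Y, Z, R, U, and E with total payoff 55.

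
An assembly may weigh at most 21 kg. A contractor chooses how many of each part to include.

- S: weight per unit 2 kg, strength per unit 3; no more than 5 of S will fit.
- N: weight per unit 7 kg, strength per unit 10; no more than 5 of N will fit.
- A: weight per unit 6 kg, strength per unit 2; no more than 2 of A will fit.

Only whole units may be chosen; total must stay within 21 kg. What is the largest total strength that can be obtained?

This is a bounded integer knapsack.
S has the best ratio (3/2); taking only S gives at most 5×3 = 15 (stopped by the supply cap of 5).
Mixing does better — 3×N: weight 21 ≤ 21, strength 3·10 = 30.

30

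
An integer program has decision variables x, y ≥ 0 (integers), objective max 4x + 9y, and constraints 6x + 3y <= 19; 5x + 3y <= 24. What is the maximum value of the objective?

(x,y)=(0,6) is feasible, giving 54.
(x,y)=(0,5) is feasible, giving 45.
Maximum is 54 at (x,y)=(0,6).

54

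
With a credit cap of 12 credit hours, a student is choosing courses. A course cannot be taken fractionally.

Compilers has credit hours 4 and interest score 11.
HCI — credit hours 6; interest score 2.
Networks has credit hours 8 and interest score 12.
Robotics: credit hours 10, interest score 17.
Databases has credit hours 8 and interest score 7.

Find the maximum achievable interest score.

23

Compilers + Databases: credit hours 4 + 8 = 12 ≤ 12, interest score 11 + 7 = 18.
Robotics: credit hours 10 ≤ 12, interest score 17.
Compilers + Networks: credit hours 4 + 8 = 12 ≤ 12, interest score 11 + 12 = 23.
Best is Compilers and Networks with total interest score 23.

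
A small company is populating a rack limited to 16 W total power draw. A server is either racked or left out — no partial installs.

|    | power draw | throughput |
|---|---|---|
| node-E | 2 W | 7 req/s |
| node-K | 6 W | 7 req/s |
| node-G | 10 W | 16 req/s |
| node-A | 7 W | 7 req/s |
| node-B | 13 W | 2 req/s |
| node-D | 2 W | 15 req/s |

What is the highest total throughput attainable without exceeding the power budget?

38

Allowing fractional choices, the relaxed optimum would be about 40.3, but servers are indivisible.
node-E + node-G + node-D: power draw 2 + 10 + 2 = 14 ≤ 16, throughput 7 + 16 + 15 = 38.
node-G + node-D: power draw 10 + 2 = 12 ≤ 16, throughput 16 + 15 = 31.
Best is node-E, node-G, and node-D with total throughput 38.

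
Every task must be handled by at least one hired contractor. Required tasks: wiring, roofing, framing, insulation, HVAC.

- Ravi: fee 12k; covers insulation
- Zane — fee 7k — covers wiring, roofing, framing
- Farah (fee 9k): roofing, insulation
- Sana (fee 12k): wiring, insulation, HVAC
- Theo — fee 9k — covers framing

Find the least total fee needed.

This is an integer covering problem.
Choose Zane and Sana: together they cover wiring, roofing, framing, insulation, HVAC — every task.
Total fee: 7 + 12 = 19.

19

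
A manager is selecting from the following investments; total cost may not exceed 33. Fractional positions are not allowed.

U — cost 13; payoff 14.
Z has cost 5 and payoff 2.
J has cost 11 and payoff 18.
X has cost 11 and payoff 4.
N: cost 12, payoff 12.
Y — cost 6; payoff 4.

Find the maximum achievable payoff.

Take U, J, and Y: cost 13 + 11 + 6 = 30 ≤ 33, payoff 14 + 18 + 4 = 36.
No other feasible combination does better.

36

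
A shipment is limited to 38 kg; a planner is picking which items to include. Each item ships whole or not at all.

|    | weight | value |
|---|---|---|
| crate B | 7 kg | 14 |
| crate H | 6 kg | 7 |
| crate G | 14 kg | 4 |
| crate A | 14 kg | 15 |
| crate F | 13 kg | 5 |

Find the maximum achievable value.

36

This is a 0-1 knapsack instance.
Take crate B, crate H, and crate A: weight 7 + 6 + 14 = 27 ≤ 38, value 14 + 7 + 15 = 36.
No other feasible combination does better.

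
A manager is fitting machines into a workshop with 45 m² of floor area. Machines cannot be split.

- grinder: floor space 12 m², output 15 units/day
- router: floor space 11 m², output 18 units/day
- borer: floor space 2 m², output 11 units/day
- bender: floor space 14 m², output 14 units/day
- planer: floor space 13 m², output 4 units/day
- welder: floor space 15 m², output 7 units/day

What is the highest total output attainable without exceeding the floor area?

Allowing fractional choices, the relaxed optimum would be about 60.8, but machines are indivisible.
grinder + router + borer + bender: floor space 12 + 11 + 2 + 14 = 39 ≤ 45, output 15 + 18 + 11 + 14 = 58.
grinder + router + borer + welder: floor space 12 + 11 + 2 + 15 = 40 ≤ 45, output 15 + 18 + 11 + 7 = 51.
router + borer + bender + welder: floor space 11 + 2 + 14 + 15 = 42 ≤ 45, output 18 + 11 + 14 + 7 = 50.
Best is grinder, router, borer, and bender with total output 58.

58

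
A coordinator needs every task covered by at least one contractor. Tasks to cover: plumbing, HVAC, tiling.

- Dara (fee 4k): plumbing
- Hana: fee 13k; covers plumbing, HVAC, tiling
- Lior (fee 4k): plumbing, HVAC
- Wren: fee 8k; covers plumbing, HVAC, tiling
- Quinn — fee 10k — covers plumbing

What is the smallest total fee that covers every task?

8

The greedy cost-per-new-task heuristic would pick Lior and Wren for 12, but a cheaper cover exists.
Wren alone covers plumbing, HVAC, tiling — every task.
Total fee: 8.
No cover costs less than 8.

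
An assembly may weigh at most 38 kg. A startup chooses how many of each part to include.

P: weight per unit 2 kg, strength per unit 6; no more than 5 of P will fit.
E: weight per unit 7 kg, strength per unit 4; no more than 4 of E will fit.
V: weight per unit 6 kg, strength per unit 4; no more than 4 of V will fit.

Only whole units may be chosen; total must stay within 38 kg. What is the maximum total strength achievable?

5×P and 4×V: weight 34 ≤ 38, strength 5·6 + 4·4 = 46.
5×P, 1×E, and 3×V: weight 35 ≤ 38, strength 5·6 + 1·4 + 3·4 = 46.
Best is 46.

46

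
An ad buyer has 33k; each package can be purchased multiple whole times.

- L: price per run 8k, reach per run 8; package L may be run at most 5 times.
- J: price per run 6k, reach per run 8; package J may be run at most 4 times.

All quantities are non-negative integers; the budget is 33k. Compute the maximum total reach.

This is a bounded integer knapsack.
4×J: price 24 ≤ 33, reach 4·8 = 32.
1×L and 4×J: price 32 ≤ 33, reach 1·8 + 4·8 = 40.
Best is 40.

40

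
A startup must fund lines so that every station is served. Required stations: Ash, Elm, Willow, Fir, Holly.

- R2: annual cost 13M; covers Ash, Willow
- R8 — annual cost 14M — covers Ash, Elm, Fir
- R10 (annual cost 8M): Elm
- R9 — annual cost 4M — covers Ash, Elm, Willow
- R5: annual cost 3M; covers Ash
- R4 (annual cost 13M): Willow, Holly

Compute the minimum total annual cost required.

27

The greedy cost-per-new-station heuristic would pick R9, R4, and R8 for 31, but a cheaper cover exists.
Choose R8 and R4: together they cover Ash, Elm, Willow, Fir, Holly — every station.
Total annual cost: 14 + 13 = 27.
No cover costs less than 27.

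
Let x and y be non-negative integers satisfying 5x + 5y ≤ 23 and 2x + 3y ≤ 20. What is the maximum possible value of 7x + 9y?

36

Relaxing integrality, the LP optimum is 41.40 at (x,y) = (0, 4.6), which is not an integer point.
(x,y)=(0,4): 5·0+5·4=20≤23, 2·0+3·4=12≤20, objective 36.
(x,y)=(1,3): 5·1+5·3=20≤23, 2·1+3·3=11≤20, objective 34.
(x,y)=(0,3): 5·0+5·3=15≤23, 2·0+3·3=9≤20, objective 27.
The best lattice point is (0,4), giving 36.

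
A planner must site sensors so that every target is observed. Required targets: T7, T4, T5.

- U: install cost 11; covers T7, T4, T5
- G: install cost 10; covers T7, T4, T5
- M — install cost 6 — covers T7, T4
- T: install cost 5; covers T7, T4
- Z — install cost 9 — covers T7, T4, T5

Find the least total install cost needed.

Z alone covers T7, T4, T5 — every target.
Total install cost: 9.

9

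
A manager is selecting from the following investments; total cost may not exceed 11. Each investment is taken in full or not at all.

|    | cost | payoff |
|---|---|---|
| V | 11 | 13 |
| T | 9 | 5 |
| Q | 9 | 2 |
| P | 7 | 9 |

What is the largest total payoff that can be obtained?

13

Treat it as a binary knapsack problem.
Allowing fractional choices, the relaxed optimum would be about 13.7, but investments are indivisible.
P: cost 7 ≤ 11, payoff 9.
V: cost 11 ≤ 11, payoff 13.
Best is V with total payoff 13.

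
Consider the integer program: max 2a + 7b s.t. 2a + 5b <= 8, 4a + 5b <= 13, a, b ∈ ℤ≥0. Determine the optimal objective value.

Relaxing integrality, the LP optimum is 11.20 at (a,b) = (0, 1.6), which is not an integer point.
(a,b)=(1,1): 2·1+5·1=7≤8, 4·1+5·1=9≤13, objective 9.
(a,b)=(0,1): 2·0+5·1=5≤8, 4·0+5·1=5≤13, objective 7.
(a,b)=(2,0): 2·2+5·0=4≤8, 4·2+5·0=8≤13, objective 4.
No feasible integer point exceeds 9.

9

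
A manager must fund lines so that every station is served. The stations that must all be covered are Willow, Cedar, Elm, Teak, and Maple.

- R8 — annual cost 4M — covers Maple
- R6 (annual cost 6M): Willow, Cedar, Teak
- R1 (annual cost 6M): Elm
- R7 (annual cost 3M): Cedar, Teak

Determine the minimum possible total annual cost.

16

The greedy cost-per-new-station heuristic would pick R7, R8, R6, and R1 for 19, but a cheaper cover exists.
Choose R8, R6, and R1: together they cover Willow, Cedar, Elm, Teak, Maple — every station.
Total annual cost: 4 + 6 + 6 = 16.
No cover costs less than 16.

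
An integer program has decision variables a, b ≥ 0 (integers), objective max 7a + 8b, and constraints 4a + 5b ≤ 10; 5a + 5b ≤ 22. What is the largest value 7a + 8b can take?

16

(a,b)=(0,2): 4·0+5·2=10≤10, 5·0+5·2=10≤22, objective 16.
(a,b)=(1,1): 4·1+5·1=9≤10, 5·1+5·1=10≤22, objective 15.
(a,b)=(2,0): 4·2+5·0=8≤10, 5·2+5·0=10≤22, objective 14.
(a,b)=(0,1): 4·0+5·1=5≤10, 5·0+5·1=5≤22, objective 8.
Maximum is 16 at (a,b)=(0,2).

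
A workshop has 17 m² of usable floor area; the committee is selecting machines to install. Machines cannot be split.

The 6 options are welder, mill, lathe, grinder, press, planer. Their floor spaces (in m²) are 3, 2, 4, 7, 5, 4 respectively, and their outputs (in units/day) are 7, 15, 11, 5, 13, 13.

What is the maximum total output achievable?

mill + lathe + press + planer: floor space 2 + 4 + 5 + 4 = 15 ≤ 17, output 15 + 11 + 13 + 13 = 52.
welder + mill + press + planer: floor space 3 + 2 + 5 + 4 = 14 ≤ 17, output 7 + 15 + 13 + 13 = 48.
Best is mill, lathe, press, and planer with total output 52.

52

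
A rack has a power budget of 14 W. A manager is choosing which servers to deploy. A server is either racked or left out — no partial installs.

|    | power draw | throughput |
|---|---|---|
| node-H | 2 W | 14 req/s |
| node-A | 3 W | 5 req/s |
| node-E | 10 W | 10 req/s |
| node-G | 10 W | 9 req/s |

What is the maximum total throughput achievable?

24

This is a 0-1 knapsack instance.
Allowing fractional choices, the relaxed optimum would be about 28.0, but servers are indivisible.
node-H + node-E: power draw 2 + 10 = 12 ≤ 14, throughput 14 + 10 = 24.
node-H + node-A: power draw 2 + 3 = 5 ≤ 14, throughput 14 + 5 = 19.
node-H + node-G: power draw 2 + 10 = 12 ≤ 14, throughput 14 + 9 = 23.
Best is node-H and node-E with total throughput 24.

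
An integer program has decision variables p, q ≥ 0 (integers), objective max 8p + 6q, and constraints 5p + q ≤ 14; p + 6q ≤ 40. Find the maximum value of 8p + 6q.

Relaxing integrality, the LP optimum is 50.62 at (p,q) = (1.52, 6.41), which is not an integer point.
(p,q)=(1,6): 5·1+1·6=11≤14, 1·1+6·6=37≤40, objective 44.
(p,q)=(1,5): 5·1+1·5=10≤14, 1·1+6·5=31≤40, objective 38.
(p,q)=(0,6): 5·0+1·6=6≤14, 1·0+6·6=36≤40, objective 36.
Maximum is 44 at (p,q)=(1,6).

44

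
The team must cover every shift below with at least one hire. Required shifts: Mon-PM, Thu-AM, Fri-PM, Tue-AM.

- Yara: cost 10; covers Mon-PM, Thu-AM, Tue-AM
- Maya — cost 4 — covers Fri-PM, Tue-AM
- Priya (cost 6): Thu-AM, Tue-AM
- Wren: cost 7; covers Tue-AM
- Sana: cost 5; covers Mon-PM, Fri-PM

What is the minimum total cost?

11

The greedy cost-per-new-shift heuristic would pick Maya and Yara for 14, but a cheaper cover exists.
Choose Priya and Sana: together they cover Mon-PM, Thu-AM, Fri-PM, Tue-AM — every shift.
Total cost: 6 + 5 = 11.
No cover costs less than 11.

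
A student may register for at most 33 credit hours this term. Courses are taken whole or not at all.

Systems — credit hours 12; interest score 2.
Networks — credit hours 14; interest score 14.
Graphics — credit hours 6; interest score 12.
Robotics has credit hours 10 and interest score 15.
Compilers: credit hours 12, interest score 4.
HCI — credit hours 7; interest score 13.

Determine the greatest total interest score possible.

This is a 0-1 knapsack instance.
Allowing fractional choices, the relaxed optimum would be about 50.0, but courses are indivisible.
Networks + Robotics + HCI: credit hours 14 + 10 + 7 = 31 ≤ 33, interest score 14 + 15 + 13 = 42.
Graphics + Robotics + HCI: credit hours 6 + 10 + 7 = 23 ≤ 33, interest score 12 + 15 + 13 = 40.
Networks + Graphics + Robotics: credit hours 14 + 6 + 10 = 30 ≤ 33, interest score 14 + 12 + 15 = 41.
Best is Networks, Robotics, and HCI with total interest score 42.

42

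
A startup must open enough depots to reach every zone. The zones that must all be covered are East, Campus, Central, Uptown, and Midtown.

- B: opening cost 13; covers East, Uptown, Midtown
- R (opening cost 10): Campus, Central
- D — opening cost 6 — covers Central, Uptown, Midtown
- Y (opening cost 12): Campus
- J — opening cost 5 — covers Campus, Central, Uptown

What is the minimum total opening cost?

The greedy cost-per-new-zone heuristic would pick J, D, and B for 24, but a cheaper cover exists.
Choose B and J: together they cover East, Campus, Central, Uptown, Midtown — every zone.
Total opening cost: 13 + 5 = 18.
No cover costs less than 18.

18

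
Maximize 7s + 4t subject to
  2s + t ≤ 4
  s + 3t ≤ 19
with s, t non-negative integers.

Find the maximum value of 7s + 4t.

16

(s,t)=(0,4): 2·0+1·4=4≤4, 1·0+3·4=12≤19, objective 16.
(s,t)=(0,3): 2·0+1·3=3≤4, 1·0+3·3=9≤19, objective 12.
No feasible integer point exceeds 16.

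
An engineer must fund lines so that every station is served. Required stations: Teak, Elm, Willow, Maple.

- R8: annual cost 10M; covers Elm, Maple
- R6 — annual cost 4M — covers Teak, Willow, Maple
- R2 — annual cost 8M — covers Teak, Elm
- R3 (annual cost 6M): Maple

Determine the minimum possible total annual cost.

12

Choose R6 and R2: together they cover Teak, Elm, Willow, Maple — every station.
Total annual cost: 4 + 8 = 12.
No cover costs less than 12.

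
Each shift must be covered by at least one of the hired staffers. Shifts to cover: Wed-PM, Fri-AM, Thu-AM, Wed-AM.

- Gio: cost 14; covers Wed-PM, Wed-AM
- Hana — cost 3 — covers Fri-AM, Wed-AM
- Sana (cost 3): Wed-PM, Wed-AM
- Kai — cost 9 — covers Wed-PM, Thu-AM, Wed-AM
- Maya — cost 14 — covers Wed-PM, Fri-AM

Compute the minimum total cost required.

12

This is an integer covering problem.
The greedy cost-per-new-shift heuristic would pick Hana, Sana, and Kai for 15, but a cheaper cover exists.
Choose Hana and Kai: together they cover Wed-PM, Fri-AM, Thu-AM, Wed-AM — every shift.
Total cost: 3 + 9 = 12.
No cover costs less than 12.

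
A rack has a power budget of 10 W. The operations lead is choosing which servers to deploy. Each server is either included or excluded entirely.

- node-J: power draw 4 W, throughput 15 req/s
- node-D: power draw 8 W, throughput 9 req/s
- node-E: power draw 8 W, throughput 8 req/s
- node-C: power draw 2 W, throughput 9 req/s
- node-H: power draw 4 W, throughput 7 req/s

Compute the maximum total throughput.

31

node-J + node-C + node-H: power draw 4 + 2 + 4 = 10 ≤ 10, throughput 15 + 9 + 7 = 31.
node-J + node-C: power draw 4 + 2 = 6 ≤ 10, throughput 15 + 9 = 24.
Best is node-J, node-C, and node-H with total throughput 31.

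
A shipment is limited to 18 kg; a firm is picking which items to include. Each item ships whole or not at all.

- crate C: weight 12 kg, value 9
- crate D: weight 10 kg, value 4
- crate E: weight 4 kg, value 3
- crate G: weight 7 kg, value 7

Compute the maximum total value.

Take crate C and crate E: weight 12 + 4 = 16 ≤ 18, value 9 + 3 = 12.
No other feasible combination does better.

12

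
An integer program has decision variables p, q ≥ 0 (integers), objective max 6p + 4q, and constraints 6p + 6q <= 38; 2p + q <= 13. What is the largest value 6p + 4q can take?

36

The continuous relaxation peaks at (6.33, 0) with value 38.00; rounding to a feasible lattice point costs some objective.
(p,q)=(6,0): 6·6+6·0=36≤38, 2·6+1·0=12≤13, objective 36.
(p,q)=(5,1): 6·5+6·1=36≤38, 2·5+1·1=11≤13, objective 34.
(p,q)=(5,0): 6·5+6·0=30≤38, 2·5+1·0=10≤13, objective 30.
No feasible integer point exceeds 36.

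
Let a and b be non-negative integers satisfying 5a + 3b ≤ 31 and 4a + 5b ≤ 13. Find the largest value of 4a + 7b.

15

(a,b)=(2,1) is feasible, giving 15.
(a,b)=(0,2) is feasible, giving 14.
(a,b)=(3,0) is feasible, giving 12.
No feasible integer point exceeds 15.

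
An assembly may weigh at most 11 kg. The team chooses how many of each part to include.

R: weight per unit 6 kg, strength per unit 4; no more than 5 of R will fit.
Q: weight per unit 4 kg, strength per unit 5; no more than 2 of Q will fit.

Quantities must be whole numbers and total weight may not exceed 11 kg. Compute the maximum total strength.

Q has the best ratio (5/4); taking only Q gives at most 2×5 = 10 (stopped by the weight limit).
Optimal: 2×Q: weight 8 ≤ 11, strength 2·5 = 10.

10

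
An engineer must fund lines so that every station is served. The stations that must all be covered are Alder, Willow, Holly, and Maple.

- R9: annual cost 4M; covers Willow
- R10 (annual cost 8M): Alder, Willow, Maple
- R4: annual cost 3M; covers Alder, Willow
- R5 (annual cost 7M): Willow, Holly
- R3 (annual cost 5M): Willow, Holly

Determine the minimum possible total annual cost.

The greedy cost-per-new-station heuristic would pick R4, R3, and R10 for 16, but a cheaper cover exists.
Choose R10 and R3: together they cover Alder, Willow, Holly, Maple — every station.
Total annual cost: 8 + 5 = 13.
No cover costs less than 13.

13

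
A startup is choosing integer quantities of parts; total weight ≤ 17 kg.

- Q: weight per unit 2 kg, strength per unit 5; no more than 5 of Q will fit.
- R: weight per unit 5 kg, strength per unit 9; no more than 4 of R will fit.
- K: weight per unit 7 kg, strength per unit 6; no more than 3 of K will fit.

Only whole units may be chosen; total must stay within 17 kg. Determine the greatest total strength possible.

34

This is a bounded integer knapsack.
Take 5×Q and 1×R: weight 15 ≤ 17, strength 5·5 + 1·9 = 34.
Q has the best ratio (5/2) and is taken to its limit of 5; remaining capacity is filled optimally with the others.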